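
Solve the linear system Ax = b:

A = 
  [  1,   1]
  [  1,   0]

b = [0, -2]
x = [-2, 2]

Row reduce the augmented matrix [A|b]:
R2 → R2 - (1)·R1
REF = 
  [  1,   1,   0]
  [  0,  -1,  -2]

Back-substitution:
x₂ = (-2) / (-1) = 2
x₁ = (0 - (1)(2)) / 1 = -2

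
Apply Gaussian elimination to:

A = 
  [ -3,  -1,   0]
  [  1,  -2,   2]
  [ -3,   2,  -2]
Row operations:
R2 → R2 + (1/3)·R1
R3 → R3 - (1)·R1
R3 → R3 + (9/7)·R2

Resulting echelon form:
REF = 
  [  -3,   -1,    0]
  [   0, -7/3,    2]
  [   0,    0,  4/7]

Rank = 3 (number of non-zero pivot rows).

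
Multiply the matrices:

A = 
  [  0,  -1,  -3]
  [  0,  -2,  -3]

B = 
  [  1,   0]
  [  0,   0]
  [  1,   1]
A is 2×3 and B is 3×2, so AB is 2×2. Each entry is (row of A)·(column of B):
AB[1,1] = (0)(1) + (-1)(0) + (-3)(1) = -3
AB[1,2] = (0)(0) + (-1)(0) + (-3)(1) = -3
AB[2,1] = (0)(1) + (-2)(0) + (-3)(1) = -3
AB[2,2] = (0)(0) + (-2)(0) + (-3)(1) = -3

AB = 
  [ -3,  -3]
  [ -3,  -3]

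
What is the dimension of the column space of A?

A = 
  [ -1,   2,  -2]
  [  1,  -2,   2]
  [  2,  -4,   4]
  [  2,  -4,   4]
dim(Col(A)) = 1

Row reduce:
R2 → R2 + (1)·R1
R3 → R3 + (2)·R1
R4 → R4 + (2)·R1
REF = 
  [ -1,   2,  -2]
  [  0,   0,   0]
  [  0,   0,   0]
  [  0,   0,   0]
Pivot columns: 1 → 1 pivot.
dim(Col(A)) = number of pivot columns = 1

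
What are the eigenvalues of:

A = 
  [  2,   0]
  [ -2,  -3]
λ = 2, -3

tr(A) = -1, det(A) = -6
Characteristic polynomial: λ² - tr(A)λ + det(A) = λ² + λ - 6
λ² + λ - 6 = (λ + 3)(λ - 2)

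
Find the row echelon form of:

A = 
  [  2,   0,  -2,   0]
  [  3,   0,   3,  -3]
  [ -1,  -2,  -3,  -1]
Row operations:
R2 → R2 - (3/2)·R1
R3 → R3 + (1/2)·R1
Swap R2 ↔ R3

Resulting echelon form:
REF = 
  [  2,   0,  -2,   0]
  [  0,  -2,  -4,  -1]
  [  0,   0,   6,  -3]

Rank = 3 (number of non-zero pivot rows).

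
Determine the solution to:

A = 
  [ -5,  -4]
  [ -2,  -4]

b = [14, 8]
Row reduce the augmented matrix [A|b]:
R2 → R2 - (2/5)·R1
REF = 
  [   -5,    -4,    14]
  [    0, -12/5,  12/5]

Back-substitution:
x₂ = (12/5) / (-12/5) = -1
x₁ = (14 - (-4)(-1)) / (-5) = -2

x = [-2, -1]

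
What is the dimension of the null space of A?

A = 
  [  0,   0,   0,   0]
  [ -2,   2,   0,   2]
nullity(A) = 3

Row reduce:
Swap R1 ↔ R2
REF = 
  [ -2,   2,   0,   2]
  [  0,   0,   0,   0]
Pivot columns: 1 → 1 pivot.
rank(A) = 1, so nullity(A) = 4 - 1 = 3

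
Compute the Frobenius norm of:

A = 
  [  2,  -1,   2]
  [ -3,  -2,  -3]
||A||_F = 5.568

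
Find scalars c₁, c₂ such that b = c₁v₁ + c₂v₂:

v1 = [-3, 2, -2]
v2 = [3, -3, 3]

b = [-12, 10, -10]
c1 = 2, c2 = -2

b = 2·v1 + -2·v2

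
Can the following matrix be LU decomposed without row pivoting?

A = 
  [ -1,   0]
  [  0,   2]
Yes.
A[1,1] = -1 ≠ 0, so Gaussian elimination proceeds without a row swap: multiplier ℓ₂₁ = (0)/(-1) = 0, and U[2,2] = 2 - (0)(0) = 2.
L = 
  [  1,   0]
  [  0,   1]
U = 
  [ -1,   0]
  [  0,   2]
Check row 2 of LU: [(0)(-1), (0)(0) + 2] = [0, 2] = row 2 of A ✓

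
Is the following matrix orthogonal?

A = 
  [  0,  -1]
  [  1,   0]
Yes

AᵀA = 
  [  1,   0]
  [  0,   1]
= I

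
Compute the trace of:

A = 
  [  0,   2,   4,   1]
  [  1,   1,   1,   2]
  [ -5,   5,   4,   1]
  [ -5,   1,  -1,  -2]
3

tr(A) = 0 + 1 + 4 + -2 = 3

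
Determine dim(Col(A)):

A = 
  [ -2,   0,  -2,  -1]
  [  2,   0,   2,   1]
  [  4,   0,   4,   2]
dim(Col(A)) = 1

Row reduce:
R2 → R2 + (1)·R1
R3 → R3 + (2)·R1
REF = 
  [ -2,   0,  -2,  -1]
  [  0,   0,   0,   0]
  [  0,   0,   0,   0]
Pivot columns: 1 → 1 pivot.
dim(Col(A)) = number of pivot columns = 1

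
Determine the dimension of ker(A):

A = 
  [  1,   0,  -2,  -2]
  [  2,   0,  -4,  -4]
nullity(A) = 3

Row reduce:
R2 → R2 - (2)·R1
REF = 
  [  1,   0,  -2,  -2]
  [  0,   0,   0,   0]
Pivot columns: 1 → 1 pivot.
rank(A) = 1, so nullity(A) = 4 - 1 = 3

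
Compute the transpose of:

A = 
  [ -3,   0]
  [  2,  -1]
Aᵀ = 
  [ -3,   2]
  [  0,  -1]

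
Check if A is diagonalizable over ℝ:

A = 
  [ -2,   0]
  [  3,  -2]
No

tr(A) = -4, det(A) = 4
Characteristic polynomial: λ² - tr(A)λ + det(A) = λ² + 4λ + 4
λ² + 4λ + 4 = (λ + 2)²
Eigenvalues: -2, -2
λ=-2: alg. mult. = 2, geom. mult. = 2 - rank(A - (-2)I) = 2 - 1 = 1
Sum of geometric multiplicities = 1 < n = 2, so there aren't enough independent eigenvectors.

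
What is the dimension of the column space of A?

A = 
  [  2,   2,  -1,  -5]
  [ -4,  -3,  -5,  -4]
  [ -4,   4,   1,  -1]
dim(Col(A)) = 3

Row reduce:
R2 → R2 + (2)·R1
R3 → R3 + (2)·R1
R3 → R3 - (8)·R2
REF = 
  [  2,   2,  -1,  -5]
  [  0,   1,  -7, -14]
  [  0,   0,  55, 101]
Pivot columns: 1, 2, 3 → 3 pivots.
dim(Col(A)) = number of pivot columns = 3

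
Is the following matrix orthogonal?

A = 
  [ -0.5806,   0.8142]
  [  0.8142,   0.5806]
Yes

AᵀA = 
  [  1,   0]
  [  0,   1]
≈ I (equal to I up to the 4-dp rounding of the entries)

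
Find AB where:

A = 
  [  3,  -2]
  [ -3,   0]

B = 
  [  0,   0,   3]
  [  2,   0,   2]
AB = 
  [ -4,   0,   5]
  [  0,   0,  -9]

A is 2×2 and B is 2×3, so AB is 2×3. Each entry is (row of A)·(column of B):
AB[1,1] = (3)(0) + (-2)(2) = -4
AB[1,2] = (3)(0) + (-2)(0) = 0
AB[1,3] = (3)(3) + (-2)(2) = 5
AB[2,1] = (-3)(0) + (0)(2) = 0
AB[2,2] = (-3)(0) + (0)(0) = 0
AB[2,3] = (-3)(3) + (0)(2) = -9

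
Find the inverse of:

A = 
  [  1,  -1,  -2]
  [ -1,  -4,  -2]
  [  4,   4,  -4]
det(A) = (1)·((-4)(-4) - (-2)(4)) - (-1)·((-1)(-4) - (-2)(4)) + (-2)·((-1)(4) - (-4)(4))
  = (1)(24) - (-1)(12) + (-2)(12)
  = 12
det(A) = 12 ≠ 0, so A is invertible.

Cofactors Cᵢⱼ = (-1)ⁱ⁺ʲ·Mᵢⱼ:
C = 
  [ 24, -12,  12]
  [-12,   4,  -8]
  [ -6,   4,  -5]

adj(A) = Cᵀ:
adj(A) = 
  [ 24, -12,  -6]
  [-12,   4,   4]
  [ 12,  -8,  -5]

A⁻¹ = (1/12) · adj(A):
A⁻¹ = 
  [    2,    -1,  -1/2]
  [   -1,   1/3,   1/3]
  [    1,  -2/3, -5/12]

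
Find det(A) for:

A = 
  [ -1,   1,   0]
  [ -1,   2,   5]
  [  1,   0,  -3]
Cofactor expansion along row 1:
det(A) = (-1)·((2)(-3) - (5)(0)) - (1)·((-1)(-3) - (5)(1)) + (0)·((-1)(0) - (2)(1))
  = (-1)(-6) - (1)(-2) + (0)(-2)
  = 8

det(A) = 8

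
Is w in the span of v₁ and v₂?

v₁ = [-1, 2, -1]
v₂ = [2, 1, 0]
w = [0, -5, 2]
Yes

Form the augmented matrix and row-reduce:
[v₁|v₂|w] = 
  [ -1,   2,   0]
  [  2,   1,  -5]
  [ -1,   0,   2]
R2 → R2 + (2)·R1
R3 → R3 - (1)·R1
R3 → R3 + (2/5)·R2
REF = 
  [ -1,   2,   0]
  [  0,   5,  -5]
  [  0,   0,   0]

No row of the form [0 0 | nonzero], so the system is consistent. Back-substitution gives c₁ = -2, c₂ = -1: w = (-2)·v₁ + (-1)·v₂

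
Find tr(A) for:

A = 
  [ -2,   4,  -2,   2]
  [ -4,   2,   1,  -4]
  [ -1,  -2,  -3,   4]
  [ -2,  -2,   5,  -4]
-7

tr(A) = -2 + 2 + -3 + -4 = -7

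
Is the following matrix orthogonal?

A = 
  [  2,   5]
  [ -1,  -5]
No

AᵀA = 
  [  5,  15]
  [ 15,  50]
≠ I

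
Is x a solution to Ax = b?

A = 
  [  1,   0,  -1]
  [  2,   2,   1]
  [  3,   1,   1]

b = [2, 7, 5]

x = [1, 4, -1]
No

Ax = [2, 9, 6] ≠ b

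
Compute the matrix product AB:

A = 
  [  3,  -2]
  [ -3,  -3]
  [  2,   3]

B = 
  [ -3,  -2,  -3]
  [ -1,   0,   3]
AB = 
  [ -7,  -6, -15]
  [ 12,   6,   0]
  [ -9,  -4,   3]

A is 3×2 and B is 2×3, so AB is 3×3. Each entry is (row of A)·(column of B):
AB[1,1] = (3)(-3) + (-2)(-1) = -7
AB[1,2] = (3)(-2) + (-2)(0) = -6
AB[1,3] = (3)(-3) + (-2)(3) = -15
AB[2,1] = (-3)(-3) + (-3)(-1) = 12
AB[2,2] = (-3)(-2) + (-3)(0) = 6
AB[2,3] = (-3)(-3) + (-3)(3) = 0
AB[3,1] = (2)(-3) + (3)(-1) = -9
AB[3,2] = (2)(-2) + (3)(0) = -4
AB[3,3] = (2)(-3) + (3)(3) = 3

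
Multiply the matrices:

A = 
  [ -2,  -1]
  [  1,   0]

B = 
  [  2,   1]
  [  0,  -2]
A is 2×2 and B is 2×2, so AB is 2×2. Each entry is (row of A)·(column of B):
AB[1,1] = (-2)(2) + (-1)(0) = -4
AB[1,2] = (-2)(1) + (-1)(-2) = 0
AB[2,1] = (1)(2) + (0)(0) = 2
AB[2,2] = (1)(1) + (0)(-2) = 1

AB = 
  [ -4,   0]
  [  2,   1]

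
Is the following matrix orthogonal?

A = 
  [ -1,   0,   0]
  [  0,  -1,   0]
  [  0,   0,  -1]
Yes

AᵀA = 
  [  1,   0,   0]
  [  0,   1,   0]
  [  0,   0,   1]
= I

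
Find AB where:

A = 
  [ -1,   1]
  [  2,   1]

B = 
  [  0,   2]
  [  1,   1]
A is 2×2 and B is 2×2, so AB is 2×2. Each entry is (row of A)·(column of B):
AB[1,1] = (-1)(0) + (1)(1) = 1
AB[1,2] = (-1)(2) + (1)(1) = -1
AB[2,1] = (2)(0) + (1)(1) = 1
AB[2,2] = (2)(2) + (1)(1) = 5

AB = 
  [  1,  -1]
  [  1,   5]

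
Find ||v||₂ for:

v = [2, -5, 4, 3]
7.348

||v||₂ = √((2)² + (-5)² + (4)² + (3)²) = √54 = 7.348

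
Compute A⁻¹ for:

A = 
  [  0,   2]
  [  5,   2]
det(A) = (0)(2) - (2)(5) = -10
For a 2×2 matrix, A⁻¹ = (1/det(A)) · [[d, -b], [-c, a]]
    = (-1/10) · [[2, -2], [-5, 0]]

A⁻¹ = 
  [-1/5,  1/5]
  [ 1/2,    0]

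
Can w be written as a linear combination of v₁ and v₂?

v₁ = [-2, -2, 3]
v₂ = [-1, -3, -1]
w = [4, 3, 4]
No

Form the augmented matrix and row-reduce:
[v₁|v₂|w] = 
  [ -2,  -1,   4]
  [ -2,  -3,   3]
  [  3,  -1,   4]
R2 → R2 - (1)·R1
R3 → R3 + (3/2)·R1
R3 → R3 - (5/4)·R2
REF = 
  [  -2,   -1,    4]
  [   0,   -2,   -1]
  [   0,    0, 45/4]

Row 3 reads [0 0 | 45/4], i.e. 0 = 45/4, so the system is inconsistent and w ∉ span{v₁, v₂}.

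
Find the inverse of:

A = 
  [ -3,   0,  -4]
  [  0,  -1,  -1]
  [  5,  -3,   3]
det(A) = (-3)·((-1)(3) - (-1)(-3)) - (0)·((0)(3) - (-1)(5)) + (-4)·((0)(-3) - (-1)(5))
  = (-3)(-6) - (0)(5) + (-4)(5)
  = -2
det(A) = -2 ≠ 0, so A is invertible.

Cofactors Cᵢⱼ = (-1)ⁱ⁺ʲ·Mᵢⱼ:
C = 
  [ -6,  -5,   5]
  [ 12,  11,  -9]
  [ -4,  -3,   3]

adj(A) = Cᵀ:
adj(A) = 
  [ -6,  12,  -4]
  [ -5,  11,  -3]
  [  5,  -9,   3]

A⁻¹ = (-1/2) · adj(A):
A⁻¹ = 
  [    3,    -6,     2]
  [  5/2, -11/2,   3/2]
  [ -5/2,   9/2,  -3/2]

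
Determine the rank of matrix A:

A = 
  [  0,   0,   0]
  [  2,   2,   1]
Row reduce:
Swap R1 ↔ R2
REF = 
  [  2,   2,   1]
  [  0,   0,   0]
Pivot columns: 1 → 1 pivot.

rank(A) = 1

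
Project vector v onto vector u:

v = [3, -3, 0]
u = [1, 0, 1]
proj_u(v) = [3/2, 0, 3/2]

v·u = (3)(1) + (-3)(0) + (0)(1) = 3
u·u = (1)² + (0)² + (1)² = 2
proj_u(v) = (v·u / u·u) × u = (3/2) × u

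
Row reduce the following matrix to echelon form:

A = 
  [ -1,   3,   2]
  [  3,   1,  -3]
Row operations:
R2 → R2 + (3)·R1

Resulting echelon form:
REF = 
  [ -1,   3,   2]
  [  0,  10,   3]

Rank = 2 (number of non-zero pivot rows).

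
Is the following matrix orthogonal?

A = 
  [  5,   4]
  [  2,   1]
No

AᵀA = 
  [ 29,  22]
  [ 22,  17]
≠ I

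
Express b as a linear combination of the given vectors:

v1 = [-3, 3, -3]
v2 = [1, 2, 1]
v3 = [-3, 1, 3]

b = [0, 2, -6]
c1 = 1, c2 = 0, c3 = -1

b = 1·v1 + 0·v2 + -1·v3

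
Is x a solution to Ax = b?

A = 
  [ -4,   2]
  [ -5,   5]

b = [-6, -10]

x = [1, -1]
Yes

Ax = [-6, -10] = b ✓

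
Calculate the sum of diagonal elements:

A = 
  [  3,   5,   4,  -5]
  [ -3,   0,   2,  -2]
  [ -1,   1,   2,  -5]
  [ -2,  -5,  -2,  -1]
4

tr(A) = 3 + 0 + 2 + -1 = 4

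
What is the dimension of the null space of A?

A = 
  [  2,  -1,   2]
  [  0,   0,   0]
nullity(A) = 2

Row reduce:
(no row operations needed)
REF = 
  [  2,  -1,   2]
  [  0,   0,   0]
Pivot columns: 1 → 1 pivot.
rank(A) = 1, so nullity(A) = 3 - 1 = 2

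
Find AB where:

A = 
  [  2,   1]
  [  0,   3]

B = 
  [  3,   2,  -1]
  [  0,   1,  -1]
A is 2×2 and B is 2×3, so AB is 2×3. Each entry is (row of A)·(column of B):
AB[1,1] = (2)(3) + (1)(0) = 6
AB[1,2] = (2)(2) + (1)(1) = 5
AB[1,3] = (2)(-1) + (1)(-1) = -3
AB[2,1] = (0)(3) + (3)(0) = 0
AB[2,2] = (0)(2) + (3)(1) = 3
AB[2,3] = (0)(-1) + (3)(-1) = -3

AB = 
  [  6,   5,  -3]
  [  0,   3,  -3]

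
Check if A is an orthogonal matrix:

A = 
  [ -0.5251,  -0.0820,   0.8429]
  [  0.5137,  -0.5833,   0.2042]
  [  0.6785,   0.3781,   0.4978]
No

AᵀA = 
  [  1,   0,   0]
  [  0,   0.4899,   0]
  [  0,   0,   1]
≠ I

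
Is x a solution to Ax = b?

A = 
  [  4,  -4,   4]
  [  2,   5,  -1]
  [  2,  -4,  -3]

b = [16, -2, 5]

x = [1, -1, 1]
No

Ax = [12, -4, 3] ≠ b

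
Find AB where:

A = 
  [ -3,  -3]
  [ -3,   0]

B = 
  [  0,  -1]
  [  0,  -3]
A is 2×2 and B is 2×2, so AB is 2×2. Each entry is (row of A)·(column of B):
AB[1,1] = (-3)(0) + (-3)(0) = 0
AB[1,2] = (-3)(-1) + (-3)(-3) = 12
AB[2,1] = (-3)(0) + (0)(0) = 0
AB[2,2] = (-3)(-1) + (0)(-3) = 3

AB = 
  [  0,  12]
  [  0,   3]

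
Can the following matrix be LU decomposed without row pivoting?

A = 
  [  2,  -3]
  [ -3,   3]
Yes.
A[1,1] = 2 ≠ 0, so Gaussian elimination proceeds without a row swap: multiplier ℓ₂₁ = (-3)/(2) = -3/2, and U[2,2] = 3 - (-3/2)(-3) = -3/2.
L = 
  [   1,    0]
  [-3/2,    1]
U = 
  [   2,   -3]
  [   0, -3/2]
Check row 2 of LU: [(-3/2)(2), (-3/2)(-3) + (-3/2)] = [-3, 3] = row 2 of A ✓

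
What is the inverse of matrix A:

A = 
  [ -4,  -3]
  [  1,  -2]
det(A) = (-4)(-2) - (-3)(1) = 11
For a 2×2 matrix, A⁻¹ = (1/det(A)) · [[d, -b], [-c, a]]
    = (1/11) · [[-2, 3], [-1, -4]]

A⁻¹ = 
  [-2/11,  3/11]
  [-1/11, -4/11]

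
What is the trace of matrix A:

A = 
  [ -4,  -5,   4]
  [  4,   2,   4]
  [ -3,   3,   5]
3

tr(A) = -4 + 2 + 5 = 3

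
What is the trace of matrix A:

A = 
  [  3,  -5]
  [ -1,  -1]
2

tr(A) = 3 + -1 = 2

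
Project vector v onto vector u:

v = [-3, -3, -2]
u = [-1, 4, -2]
v·u = (-3)(-1) + (-3)(4) + (-2)(-2) = -5
u·u = (-1)² + (4)² + (-2)² = 21
proj_u(v) = (v·u / u·u) × u = (-5/21) × u

proj_u(v) = [5/21, -20/21, 10/21]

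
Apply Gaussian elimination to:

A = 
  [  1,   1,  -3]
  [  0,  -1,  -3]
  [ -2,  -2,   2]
Row operations:
R3 → R3 + (2)·R1

Resulting echelon form:
REF = 
  [  1,   1,  -3]
  [  0,  -1,  -3]
  [  0,   0,  -4]

Rank = 3 (number of non-zero pivot rows).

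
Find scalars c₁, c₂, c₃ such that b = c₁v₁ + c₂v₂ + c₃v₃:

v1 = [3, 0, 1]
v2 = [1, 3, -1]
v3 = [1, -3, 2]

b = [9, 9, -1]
c1 = 2, c2 = 3, c3 = 0

b = 2·v1 + 3·v2 + 0·v3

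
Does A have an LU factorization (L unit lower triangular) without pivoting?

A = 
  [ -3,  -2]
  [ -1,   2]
Yes.
A[1,1] = -3 ≠ 0, so Gaussian elimination proceeds without a row swap: multiplier ℓ₂₁ = (-1)/(-3) = 1/3, and U[2,2] = 2 - (1/3)(-2) = 8/3.
L = 
  [  1,   0]
  [1/3,   1]
U = 
  [ -3,  -2]
  [  0, 8/3]
Check row 2 of LU: [(1/3)(-3), (1/3)(-2) + (8/3)] = [-1, 2] = row 2 of A ✓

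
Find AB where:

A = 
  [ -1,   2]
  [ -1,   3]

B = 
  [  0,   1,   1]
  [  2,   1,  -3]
AB = 
  [  4,   1,  -7]
  [  6,   2, -10]

A is 2×2 and B is 2×3, so AB is 2×3. Each entry is (row of A)·(column of B):
AB[1,1] = (-1)(0) + (2)(2) = 4
AB[1,2] = (-1)(1) + (2)(1) = 1
AB[1,3] = (-1)(1) + (2)(-3) = -7
AB[2,1] = (-1)(0) + (3)(2) = 6
AB[2,2] = (-1)(1) + (3)(1) = 2
AB[2,3] = (-1)(1) + (3)(-3) = -10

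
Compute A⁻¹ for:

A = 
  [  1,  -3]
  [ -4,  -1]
det(A) = (1)(-1) - (-3)(-4) = -13
For a 2×2 matrix, A⁻¹ = (1/det(A)) · [[d, -b], [-c, a]]
    = (-1/13) · [[-1, 3], [4, 1]]

A⁻¹ = 
  [ 1/13, -3/13]
  [-4/13, -1/13]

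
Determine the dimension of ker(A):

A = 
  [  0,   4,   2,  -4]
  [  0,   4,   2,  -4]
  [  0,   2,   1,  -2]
nullity(A) = 3

Row reduce:
R2 → R2 - (1)·R1
R3 → R3 - (1/2)·R1
REF = 
  [  0,   4,   2,  -4]
  [  0,   0,   0,   0]
  [  0,   0,   0,   0]
Pivot columns: 2 → 1 pivot.
rank(A) = 1, so nullity(A) = 4 - 1 = 3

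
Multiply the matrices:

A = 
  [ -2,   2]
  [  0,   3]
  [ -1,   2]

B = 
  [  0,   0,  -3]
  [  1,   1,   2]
AB = 
  [  2,   2,  10]
  [  3,   3,   6]
  [  2,   2,   7]

A is 3×2 and B is 2×3, so AB is 3×3. Each entry is (row of A)·(column of B):
AB[1,1] = (-2)(0) + (2)(1) = 2
AB[1,2] = (-2)(0) + (2)(1) = 2
AB[1,3] = (-2)(-3) + (2)(2) = 10
AB[2,1] = (0)(0) + (3)(1) = 3
AB[2,2] = (0)(0) + (3)(1) = 3
AB[2,3] = (0)(-3) + (3)(2) = 6
AB[3,1] = (-1)(0) + (2)(1) = 2
AB[3,2] = (-1)(0) + (2)(1) = 2
AB[3,3] = (-1)(-3) + (2)(2) = 7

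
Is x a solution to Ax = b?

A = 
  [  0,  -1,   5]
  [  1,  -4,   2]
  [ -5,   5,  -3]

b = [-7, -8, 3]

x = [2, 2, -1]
Yes

Ax = [-7, -8, 3] = b ✓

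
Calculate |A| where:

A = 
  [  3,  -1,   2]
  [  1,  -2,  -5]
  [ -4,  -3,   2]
Cofactor expansion along row 1:
det(A) = (3)·((-2)(2) - (-5)(-3)) - (-1)·((1)(2) - (-5)(-4)) + (2)·((1)(-3) - (-2)(-4))
  = (3)(-19) - (-1)(-18) + (2)(-11)
  = -97

det(A) = -97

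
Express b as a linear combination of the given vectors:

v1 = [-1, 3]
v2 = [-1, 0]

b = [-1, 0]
c1 = 0, c2 = 1

b = 0·v1 + 1·v2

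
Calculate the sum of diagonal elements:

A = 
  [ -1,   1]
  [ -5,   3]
2

tr(A) = -1 + 3 = 2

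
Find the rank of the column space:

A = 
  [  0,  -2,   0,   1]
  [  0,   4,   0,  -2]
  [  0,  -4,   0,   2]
Row reduce:
R2 → R2 + (2)·R1
R3 → R3 - (2)·R1
REF = 
  [  0,  -2,   0,   1]
  [  0,   0,   0,   0]
  [  0,   0,   0,   0]
Pivot columns: 2 → 1 pivot.
dim(Col(A)) = number of pivot columns = 1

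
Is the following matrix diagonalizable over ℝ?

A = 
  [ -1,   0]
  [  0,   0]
Yes

tr(A) = -1, det(A) = 0
Characteristic polynomial: λ² - tr(A)λ + det(A) = λ² + λ
λ² + λ = λ(λ + 1)
Eigenvalues: 0, -1
λ=-1: alg. mult. = 1, geom. mult. = 2 - rank(A - (-1)I) = 2 - 1 = 1
λ=0: alg. mult. = 1, geom. mult. = 2 - rank(A - (0)I) = 2 - 1 = 1
Sum of geometric multiplicities equals n, so A has n independent eigenvectors.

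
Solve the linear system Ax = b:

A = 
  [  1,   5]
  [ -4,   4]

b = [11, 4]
Row reduce the augmented matrix [A|b]:
R2 → R2 + (4)·R1
REF = 
  [  1,   5,  11]
  [  0,  24,  48]

Back-substitution:
x₂ = 48 / 24 = 2
x₁ = (11 - (5)(2)) / 1 = 1

x = [1, 2]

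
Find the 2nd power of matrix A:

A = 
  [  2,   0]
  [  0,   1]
A² = A·A:
A²[1,1] = (2)(2) + (0)(0) = 4
A²[1,2] = (2)(0) + (0)(1) = 0
A²[2,1] = (0)(2) + (1)(0) = 0
A²[2,2] = (0)(0) + (1)(1) = 1
A² = 
  [  4,   0]
  [  0,   1]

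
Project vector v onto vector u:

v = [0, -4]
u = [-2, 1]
v·u = (0)(-2) + (-4)(1) = -4
u·u = (-2)² + (1)² = 5
proj_u(v) = (v·u / u·u) × u = (-4/5) × u

proj_u(v) = [8/5, -4/5]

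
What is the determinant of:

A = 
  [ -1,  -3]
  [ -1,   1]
-4

For a 2×2 matrix, det = ad - bc = (-1)(1) - (-3)(-1) = -4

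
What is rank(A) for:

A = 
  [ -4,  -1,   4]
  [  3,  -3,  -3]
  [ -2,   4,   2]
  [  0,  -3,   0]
Row reduce:
R2 → R2 + (3/4)·R1
R3 → R3 - (1/2)·R1
R3 → R3 + (6/5)·R2
R4 → R4 - (4/5)·R2
REF = 
  [   -4,    -1,     4]
  [    0, -15/4,     0]
  [    0,     0,     0]
  [    0,     0,     0]
Pivot columns: 1, 2 → 2 pivots.

rank(A) = 2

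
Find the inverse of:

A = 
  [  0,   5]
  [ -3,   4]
det(A) = (0)(4) - (5)(-3) = 15
For a 2×2 matrix, A⁻¹ = (1/det(A)) · [[d, -b], [-c, a]]
    = (1/15) · [[4, -5], [3, 0]]

A⁻¹ = 
  [4/15, -1/3]
  [ 1/5,    0]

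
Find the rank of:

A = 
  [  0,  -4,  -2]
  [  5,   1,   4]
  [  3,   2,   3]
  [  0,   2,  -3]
rank(A) = 3

Row reduce:
Swap R1 ↔ R2
R3 → R3 - (3/5)·R1
R3 → R3 + (7/20)·R2
R4 → R4 + (1/2)·R2
R4 → R4 - (40)·R3
REF = 
  [    5,     1,     4]
  [    0,    -4,    -2]
  [    0,     0, -1/10]
  [    0,     0,     0]
Pivot columns: 1, 2, 3 → 3 pivots.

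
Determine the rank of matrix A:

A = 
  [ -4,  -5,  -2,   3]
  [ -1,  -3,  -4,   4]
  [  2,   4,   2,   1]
rank(A) = 3

Row reduce:
R2 → R2 - (1/4)·R1
R3 → R3 + (1/2)·R1
R3 → R3 + (6/7)·R2
REF = 
  [  -4,   -5,   -2,    3]
  [   0, -7/4, -7/2, 13/4]
  [   0,    0,   -2, 37/7]
Pivot columns: 1, 2, 3 → 3 pivots.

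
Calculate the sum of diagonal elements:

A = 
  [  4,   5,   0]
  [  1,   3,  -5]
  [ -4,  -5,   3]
10

tr(A) = 4 + 3 + 3 = 10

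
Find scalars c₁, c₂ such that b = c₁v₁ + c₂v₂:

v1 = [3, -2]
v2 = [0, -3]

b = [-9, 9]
c1 = -3, c2 = -1

b = -3·v1 + -1·v2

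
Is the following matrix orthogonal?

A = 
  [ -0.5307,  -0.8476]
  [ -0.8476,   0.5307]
Yes

AᵀA = 
  [  1.0001,   0]
  [  0,   1.0001]
≈ I (equal to I up to the 4-dp rounding of the entries)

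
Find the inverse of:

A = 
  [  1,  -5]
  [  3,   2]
det(A) = (1)(2) - (-5)(3) = 17
For a 2×2 matrix, A⁻¹ = (1/det(A)) · [[d, -b], [-c, a]]
    = (1/17) · [[2, 5], [-3, 1]]

A⁻¹ = 
  [ 2/17,  5/17]
  [-3/17,  1/17]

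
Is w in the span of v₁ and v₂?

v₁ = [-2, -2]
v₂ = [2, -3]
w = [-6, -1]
Yes

Form the augmented matrix and row-reduce:
[v₁|v₂|w] = 
  [ -2,   2,  -6]
  [ -2,  -3,  -1]
R2 → R2 - (1)·R1
REF = 
  [ -2,   2,  -6]
  [  0,  -5,   5]

No row of the form [0 0 | nonzero], so the system is consistent. Back-substitution gives c₁ = 2, c₂ = -1: w = (2)·v₁ + (-1)·v₂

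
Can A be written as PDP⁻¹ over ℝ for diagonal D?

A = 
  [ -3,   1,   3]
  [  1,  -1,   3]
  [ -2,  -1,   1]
No

Characteristic polynomial: det(λI - A) = λ³ + 3λ² + 7λ + 22
By the rational root theorem any rational root is an integer dividing 22; none of those is a root, so p(λ) has no rational roots and hence (being an irreducible cubic) no repeated roots.
Discriminant of the cubic: Δ = -8059
Δ < 0 ⇒ one real eigenvalue and a complex-conjugate pair: λ ≈ -3.061, 0.03054 + 2.681i, 0.03054 - 2.681i
Has complex eigenvalues (not diagonalizable over ℝ).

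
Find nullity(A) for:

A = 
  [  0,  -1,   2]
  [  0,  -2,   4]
nullity(A) = 2

Row reduce:
R2 → R2 - (2)·R1
REF = 
  [  0,  -1,   2]
  [  0,   0,   0]
Pivot columns: 2 → 1 pivot.
rank(A) = 1, so nullity(A) = 3 - 1 = 2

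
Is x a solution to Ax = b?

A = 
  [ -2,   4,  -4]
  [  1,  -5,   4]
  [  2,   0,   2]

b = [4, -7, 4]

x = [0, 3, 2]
Yes

Ax = [4, -7, 4] = b ✓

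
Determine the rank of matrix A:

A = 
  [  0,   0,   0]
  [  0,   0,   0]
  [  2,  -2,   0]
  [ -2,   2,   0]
rank(A) = 1

Row reduce:
Swap R1 ↔ R3
R4 → R4 + (1)·R1
REF = 
  [  2,  -2,   0]
  [  0,   0,   0]
  [  0,   0,   0]
  [  0,   0,   0]
Pivot columns: 1 → 1 pivot.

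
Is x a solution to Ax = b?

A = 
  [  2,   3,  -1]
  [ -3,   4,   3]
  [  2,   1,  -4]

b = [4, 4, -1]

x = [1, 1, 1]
Yes

Ax = [4, 4, -1] = b ✓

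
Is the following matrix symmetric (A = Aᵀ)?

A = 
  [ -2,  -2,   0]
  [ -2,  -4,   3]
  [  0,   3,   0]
Yes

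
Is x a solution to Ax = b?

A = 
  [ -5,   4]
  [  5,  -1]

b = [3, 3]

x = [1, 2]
Yes

Ax = [3, 3] = b ✓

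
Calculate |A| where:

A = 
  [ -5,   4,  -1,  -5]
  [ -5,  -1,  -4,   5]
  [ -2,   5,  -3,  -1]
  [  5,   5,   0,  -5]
320

Cofactor expansion along row 1: det(A) = a₁₁M₁₁ - a₁₂M₁₂ + a₁₃M₁₃ - a₁₄M₁₄

M₁₁ = det[[-1, -4, 5]; [5, -3, -1]; [5, 0, -5]]
  = (-1)·((-3)(-5) - (-1)(0)) - (-4)·((5)(-5) - (-1)(5)) + (5)·((5)(0) - (-3)(5))
  = (-1)(15) - (-4)(-20) + (5)(15)
  = -20
M₁₂ = det[[-5, -4, 5]; [-2, -3, -1]; [5, 0, -5]]
  = (-5)·((-3)(-5) - (-1)(0)) - (-4)·((-2)(-5) - (-1)(5)) + (5)·((-2)(0) - (-3)(5))
  = (-5)(15) - (-4)(15) + (5)(15)
  = 60
M₁₃ = det[[-5, -1, 5]; [-2, 5, -1]; [5, 5, -5]]
  = (-5)·((5)(-5) - (-1)(5)) - (-1)·((-2)(-5) - (-1)(5)) + (5)·((-2)(5) - (5)(5))
  = (-5)(-20) - (-1)(15) + (5)(-35)
  = -60
M₁₄ = det[[-5, -1, -4]; [-2, 5, -3]; [5, 5, 0]]
  = (-5)·((5)(0) - (-3)(5)) - (-1)·((-2)(0) - (-3)(5)) + (-4)·((-2)(5) - (5)(5))
  = (-5)(15) - (-1)(15) + (-4)(-35)
  = 80

det(A) = (-5)(-20) - (4)(60) + (-1)(-60) - (-5)(80) = 320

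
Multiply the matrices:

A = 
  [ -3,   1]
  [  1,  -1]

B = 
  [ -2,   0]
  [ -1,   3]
A is 2×2 and B is 2×2, so AB is 2×2. Each entry is (row of A)·(column of B):
AB[1,1] = (-3)(-2) + (1)(-1) = 5
AB[1,2] = (-3)(0) + (1)(3) = 3
AB[2,1] = (1)(-2) + (-1)(-1) = -1
AB[2,2] = (1)(0) + (-1)(3) = -3

AB = 
  [  5,   3]
  [ -1,  -3]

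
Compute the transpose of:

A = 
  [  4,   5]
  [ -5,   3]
Aᵀ = 
  [  4,  -5]
  [  5,   3]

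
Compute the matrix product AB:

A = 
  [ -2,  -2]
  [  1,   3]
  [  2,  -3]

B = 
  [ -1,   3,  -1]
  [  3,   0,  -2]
AB = 
  [ -4,  -6,   6]
  [  8,   3,  -7]
  [-11,   6,   4]

A is 3×2 and B is 2×3, so AB is 3×3. Each entry is (row of A)·(column of B):
AB[1,1] = (-2)(-1) + (-2)(3) = -4
AB[1,2] = (-2)(3) + (-2)(0) = -6
AB[1,3] = (-2)(-1) + (-2)(-2) = 6
AB[2,1] = (1)(-1) + (3)(3) = 8
AB[2,2] = (1)(3) + (3)(0) = 3
AB[2,3] = (1)(-1) + (3)(-2) = -7
AB[3,1] = (2)(-1) + (-3)(3) = -11
AB[3,2] = (2)(3) + (-3)(0) = 6
AB[3,3] = (2)(-1) + (-3)(-2) = 4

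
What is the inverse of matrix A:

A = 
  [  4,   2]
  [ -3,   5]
det(A) = (4)(5) - (2)(-3) = 26
For a 2×2 matrix, A⁻¹ = (1/det(A)) · [[d, -b], [-c, a]]
    = (1/26) · [[5, -2], [3, 4]]

A⁻¹ = 
  [ 5/26, -1/13]
  [ 3/26,  2/13]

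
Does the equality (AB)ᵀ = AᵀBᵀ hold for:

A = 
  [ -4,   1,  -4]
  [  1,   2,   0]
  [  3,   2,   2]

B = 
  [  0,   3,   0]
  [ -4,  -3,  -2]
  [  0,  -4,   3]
No

(AB)ᵀ = 
  [ -4,  -8,  -8]
  [  1,  -3,  -5]
  [-14,  -4,   2]

AᵀBᵀ = 
  [  3,   7,   5]
  [  6, -14,  -2]
  [  0,  12,   6]

The two matrices differ, so (AB)ᵀ ≠ AᵀBᵀ in general. The correct identity is (AB)ᵀ = BᵀAᵀ.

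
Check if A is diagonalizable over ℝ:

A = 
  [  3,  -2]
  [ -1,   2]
Yes

tr(A) = 5, det(A) = 4
Characteristic polynomial: λ² - tr(A)λ + det(A) = λ² - 5λ + 4
λ² - 5λ + 4 = (λ - 1)(λ - 4)
Eigenvalues: 4, 1
λ=1: alg. mult. = 1, geom. mult. = 2 - rank(A - (1)I) = 2 - 1 = 1
λ=4: alg. mult. = 1, geom. mult. = 2 - rank(A - (4)I) = 2 - 1 = 1
Sum of geometric multiplicities equals n, so A has n independent eigenvectors.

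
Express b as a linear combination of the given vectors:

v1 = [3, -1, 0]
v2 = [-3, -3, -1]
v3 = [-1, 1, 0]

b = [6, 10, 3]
c1 = -1, c2 = -3, c3 = 0

b = -1·v1 + -3·v2 + 0·v3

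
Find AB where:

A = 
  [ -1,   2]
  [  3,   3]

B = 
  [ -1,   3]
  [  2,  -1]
A is 2×2 and B is 2×2, so AB is 2×2. Each entry is (row of A)·(column of B):
AB[1,1] = (-1)(-1) + (2)(2) = 5
AB[1,2] = (-1)(3) + (2)(-1) = -5
AB[2,1] = (3)(-1) + (3)(2) = 3
AB[2,2] = (3)(3) + (3)(-1) = 6

AB = 
  [  5,  -5]
  [  3,   6]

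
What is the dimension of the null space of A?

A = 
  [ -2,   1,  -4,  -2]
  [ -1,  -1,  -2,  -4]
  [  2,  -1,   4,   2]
nullity(A) = 2

Row reduce:
R2 → R2 - (1/2)·R1
R3 → R3 + (1)·R1
REF = 
  [  -2,    1,   -4,   -2]
  [   0, -3/2,    0,   -3]
  [   0,    0,    0,    0]
Pivot columns: 1, 2 → 2 pivots.
rank(A) = 2, so nullity(A) = 4 - 2 = 2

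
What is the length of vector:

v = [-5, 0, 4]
6.403

||v||₂ = √((-5)² + (0)² + (4)²) = √41 = 6.403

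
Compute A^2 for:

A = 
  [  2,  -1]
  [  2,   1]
A² = A·A:
A²[1,1] = (2)(2) + (-1)(2) = 2
A²[1,2] = (2)(-1) + (-1)(1) = -3
A²[2,1] = (2)(2) + (1)(2) = 6
A²[2,2] = (2)(-1) + (1)(1) = -1
A² = 
  [  2,  -3]
  [  6,  -1]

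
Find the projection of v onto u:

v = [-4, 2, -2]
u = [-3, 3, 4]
v·u = (-4)(-3) + (2)(3) + (-2)(4) = 10
u·u = (-3)² + (3)² + (4)² = 34
proj_u(v) = (v·u / u·u) × u = (10/34) × u = (5/17) × u

proj_u(v) = [-15/17, 15/17, 20/17]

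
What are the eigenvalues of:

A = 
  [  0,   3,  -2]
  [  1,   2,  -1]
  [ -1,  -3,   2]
Characteristic polynomial: det(λI - A) = λ³ - 4λ² - 4λ + 1
Testing integer divisors of the constant term: p(-1) = 0, so (λ + 1) is a factor:
p(λ) = (λ + 1)(λ² - 5λ + 1)
λ² - 5λ + 1 = 0  ⇒  λ = (5 ± √((-5)² - 4·(1)))/2 = (5 ± √(21))/2
  = (5 + √21)/2,  (5 - √21)/2

λ = -1, (5 + √21)/2, (5 - √21)/2  (≈ -1, 4.791, 0.2087)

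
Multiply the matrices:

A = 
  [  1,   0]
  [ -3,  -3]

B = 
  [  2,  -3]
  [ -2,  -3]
AB = 
  [  2,  -3]
  [  0,  18]

A is 2×2 and B is 2×2, so AB is 2×2. Each entry is (row of A)·(column of B):
AB[1,1] = (1)(2) + (0)(-2) = 2
AB[1,2] = (1)(-3) + (0)(-3) = -3
AB[2,1] = (-3)(2) + (-3)(-2) = 0
AB[2,2] = (-3)(-3) + (-3)(-3) = 18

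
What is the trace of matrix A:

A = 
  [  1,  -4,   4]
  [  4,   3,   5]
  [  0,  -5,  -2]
2

tr(A) = 1 + 3 + -2 = 2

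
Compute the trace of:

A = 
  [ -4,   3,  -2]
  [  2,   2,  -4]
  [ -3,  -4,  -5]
-7

tr(A) = -4 + 2 + -5 = -7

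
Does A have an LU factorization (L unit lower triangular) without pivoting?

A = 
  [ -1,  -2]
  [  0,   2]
Yes.
A[1,1] = -1 ≠ 0, so Gaussian elimination proceeds without a row swap: multiplier ℓ₂₁ = (0)/(-1) = 0, and U[2,2] = 2 - (0)(-2) = 2.
L = 
  [  1,   0]
  [  0,   1]
U = 
  [ -1,  -2]
  [  0,   2]
Check row 2 of LU: [(0)(-1), (0)(-2) + 2] = [0, 2] = row 2 of A ✓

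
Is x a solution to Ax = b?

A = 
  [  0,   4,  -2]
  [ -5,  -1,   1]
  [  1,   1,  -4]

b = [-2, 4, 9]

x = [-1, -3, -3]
No

Ax = [-6, 5, 8] ≠ b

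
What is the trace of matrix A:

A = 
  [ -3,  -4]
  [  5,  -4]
-7

tr(A) = -3 + -4 = -7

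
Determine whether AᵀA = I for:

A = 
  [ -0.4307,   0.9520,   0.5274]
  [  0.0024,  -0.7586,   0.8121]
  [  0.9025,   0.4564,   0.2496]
No

AᵀA = 
  [  1,   0.0001,   0.0001]
  [  0.0001,   1.6901,  -0.0001]
  [  0.0001,  -0.0001,   1]
≠ I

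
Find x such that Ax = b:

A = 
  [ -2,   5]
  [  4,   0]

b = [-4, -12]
x = [-3, -2]

Row reduce the augmented matrix [A|b]:
R2 → R2 + (2)·R1
REF = 
  [ -2,   5,  -4]
  [  0,  10, -20]

Back-substitution:
x₂ = (-20) / 10 = -2
x₁ = (-4 - (5)(-2)) / (-2) = -3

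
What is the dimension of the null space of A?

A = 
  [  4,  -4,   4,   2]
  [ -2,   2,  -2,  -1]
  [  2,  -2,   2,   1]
nullity(A) = 3

Row reduce:
R2 → R2 + (1/2)·R1
R3 → R3 - (1/2)·R1
REF = 
  [  4,  -4,   4,   2]
  [  0,   0,   0,   0]
  [  0,   0,   0,   0]
Pivot columns: 1 → 1 pivot.
rank(A) = 1, so nullity(A) = 4 - 1 = 3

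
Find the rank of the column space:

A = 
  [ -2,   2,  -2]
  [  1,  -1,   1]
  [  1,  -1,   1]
dim(Col(A)) = 1

Row reduce:
R2 → R2 + (1/2)·R1
R3 → R3 + (1/2)·R1
REF = 
  [ -2,   2,  -2]
  [  0,   0,   0]
  [  0,   0,   0]
Pivot columns: 1 → 1 pivot.
dim(Col(A)) = number of pivot columns = 1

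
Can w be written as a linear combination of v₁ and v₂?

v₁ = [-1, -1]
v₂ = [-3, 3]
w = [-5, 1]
Yes

Form the augmented matrix and row-reduce:
[v₁|v₂|w] = 
  [ -1,  -3,  -5]
  [ -1,   3,   1]
R2 → R2 - (1)·R1
REF = 
  [ -1,  -3,  -5]
  [  0,   6,   6]

No row of the form [0 0 | nonzero], so the system is consistent. Back-substitution gives c₁ = 2, c₂ = 1: w = (2)·v₁ + (1)·v₂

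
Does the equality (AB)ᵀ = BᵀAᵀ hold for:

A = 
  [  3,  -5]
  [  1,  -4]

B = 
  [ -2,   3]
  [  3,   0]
Yes

(AB)ᵀ = 
  [-21, -14]
  [  9,   3]

BᵀAᵀ = 
  [-21, -14]
  [  9,   3]

Both sides are equal — this is the standard identity (AB)ᵀ = BᵀAᵀ, which holds for all A, B.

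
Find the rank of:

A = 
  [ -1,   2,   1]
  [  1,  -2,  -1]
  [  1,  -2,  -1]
Row reduce:
R2 → R2 + (1)·R1
R3 → R3 + (1)·R1
REF = 
  [ -1,   2,   1]
  [  0,   0,   0]
  [  0,   0,   0]
Pivot columns: 1 → 1 pivot.

rank(A) = 1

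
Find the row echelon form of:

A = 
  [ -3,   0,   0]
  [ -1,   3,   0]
Row operations:
R2 → R2 - (1/3)·R1

Resulting echelon form:
REF = 
  [ -3,   0,   0]
  [  0,   3,   0]

Rank = 2 (number of non-zero pivot rows).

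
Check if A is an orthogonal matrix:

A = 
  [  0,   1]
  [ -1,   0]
Yes

AᵀA = 
  [  1,   0]
  [  0,   1]
= I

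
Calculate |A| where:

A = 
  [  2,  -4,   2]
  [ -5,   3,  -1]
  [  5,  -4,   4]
-34

Cofactor expansion along row 1:
det(A) = (2)·((3)(4) - (-1)(-4)) - (-4)·((-5)(4) - (-1)(5)) + (2)·((-5)(-4) - (3)(5))
  = (2)(8) - (-4)(-15) + (2)(5)
  = -34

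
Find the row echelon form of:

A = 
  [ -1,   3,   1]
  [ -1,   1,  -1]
Row operations:
R2 → R2 - (1)·R1

Resulting echelon form:
REF = 
  [ -1,   3,   1]
  [  0,  -2,  -2]

Rank = 2 (number of non-zero pivot rows).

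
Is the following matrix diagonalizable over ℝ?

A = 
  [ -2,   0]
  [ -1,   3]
Yes

tr(A) = 1, det(A) = -6
Characteristic polynomial: λ² - tr(A)λ + det(A) = λ² - λ - 6
λ² - λ - 6 = (λ + 2)(λ - 3)
Eigenvalues: 3, -2
λ=-2: alg. mult. = 1, geom. mult. = 2 - rank(A - (-2)I) = 2 - 1 = 1
λ=3: alg. mult. = 1, geom. mult. = 2 - rank(A - (3)I) = 2 - 1 = 1
Sum of geometric multiplicities equals n, so A has n independent eigenvectors.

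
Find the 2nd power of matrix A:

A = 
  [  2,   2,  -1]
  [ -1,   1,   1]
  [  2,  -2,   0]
A² = A·A:
A²[1,1] = (2)(2) + (2)(-1) + (-1)(2) = 0
A²[1,2] = (2)(2) + (2)(1) + (-1)(-2) = 8
A²[1,3] = (2)(-1) + (2)(1) + (-1)(0) = 0
A²[2,1] = (-1)(2) + (1)(-1) + (1)(2) = -1
A²[2,2] = (-1)(2) + (1)(1) + (1)(-2) = -3
A²[2,3] = (-1)(-1) + (1)(1) + (1)(0) = 2
A²[3,1] = (2)(2) + (-2)(-1) + (0)(2) = 6
A²[3,2] = (2)(2) + (-2)(1) + (0)(-2) = 2
A²[3,3] = (2)(-1) + (-2)(1) + (0)(0) = -4
A² = 
  [  0,   8,   0]
  [ -1,  -3,   2]
  [  6,   2,  -4]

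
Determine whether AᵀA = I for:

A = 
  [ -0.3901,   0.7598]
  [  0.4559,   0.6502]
No

AᵀA = 
  [  0.3600,   0]
  [  0,   1.0001]
≠ I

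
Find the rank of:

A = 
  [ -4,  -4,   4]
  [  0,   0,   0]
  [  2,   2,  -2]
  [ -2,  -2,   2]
rank(A) = 1

Row reduce:
R3 → R3 + (1/2)·R1
R4 → R4 - (1/2)·R1
REF = 
  [ -4,  -4,   4]
  [  0,   0,   0]
  [  0,   0,   0]
  [  0,   0,   0]
Pivot columns: 1 → 1 pivot.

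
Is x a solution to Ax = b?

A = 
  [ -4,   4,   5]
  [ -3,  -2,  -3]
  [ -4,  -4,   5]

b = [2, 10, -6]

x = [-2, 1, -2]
Yes

Ax = [2, 10, -6] = b ✓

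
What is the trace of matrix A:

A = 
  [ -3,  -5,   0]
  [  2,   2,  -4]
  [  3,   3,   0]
-1

tr(A) = -3 + 2 + 0 = -1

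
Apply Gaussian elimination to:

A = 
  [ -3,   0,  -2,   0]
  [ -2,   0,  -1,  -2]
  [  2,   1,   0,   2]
Row operations:
R2 → R2 - (2/3)·R1
R3 → R3 + (2/3)·R1
Swap R2 ↔ R3

Resulting echelon form:
REF = 
  [  -3,    0,   -2,    0]
  [   0,    1, -4/3,    2]
  [   0,    0,  1/3,   -2]

Rank = 3 (number of non-zero pivot rows).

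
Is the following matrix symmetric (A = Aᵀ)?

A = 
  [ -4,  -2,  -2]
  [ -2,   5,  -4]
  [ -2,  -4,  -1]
Yes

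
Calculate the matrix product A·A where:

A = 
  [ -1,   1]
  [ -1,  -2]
A² = A·A:
A²[1,1] = (-1)(-1) + (1)(-1) = 0
A²[1,2] = (-1)(1) + (1)(-2) = -3
A²[2,1] = (-1)(-1) + (-2)(-1) = 3
A²[2,2] = (-1)(1) + (-2)(-2) = 3
A² = 
  [  0,  -3]
  [  3,   3]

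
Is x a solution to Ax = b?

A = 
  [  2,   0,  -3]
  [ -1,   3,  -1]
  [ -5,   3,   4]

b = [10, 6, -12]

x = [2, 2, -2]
Yes

Ax = [10, 6, -12] = b ✓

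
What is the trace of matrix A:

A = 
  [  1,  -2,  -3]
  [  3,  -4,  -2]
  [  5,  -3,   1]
-2

tr(A) = 1 + -4 + 1 = -2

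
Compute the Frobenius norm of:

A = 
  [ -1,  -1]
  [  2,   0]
||A||_F = 2.449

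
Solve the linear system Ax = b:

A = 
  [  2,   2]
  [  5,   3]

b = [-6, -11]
x = [-1, -2]

Row reduce the augmented matrix [A|b]:
R2 → R2 - (5/2)·R1
REF = 
  [  2,   2,  -6]
  [  0,  -2,   4]

Back-substitution:
x₂ = 4 / (-2) = -2
x₁ = (-6 - (2)(-2)) / 2 = -1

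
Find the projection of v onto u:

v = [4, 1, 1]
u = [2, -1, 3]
proj_u(v) = [10/7, -5/7, 15/7]

v·u = (4)(2) + (1)(-1) + (1)(3) = 10
u·u = (2)² + (-1)² + (3)² = 14
proj_u(v) = (v·u / u·u) × u = (10/14) × u = (5/7) × u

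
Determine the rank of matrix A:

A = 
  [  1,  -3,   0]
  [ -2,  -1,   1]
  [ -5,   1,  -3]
rank(A) = 3

Row reduce:
R2 → R2 + (2)·R1
R3 → R3 + (5)·R1
R3 → R3 - (2)·R2
REF = 
  [  1,  -3,   0]
  [  0,  -7,   1]
  [  0,   0,  -5]
Pivot columns: 1, 2, 3 → 3 pivots.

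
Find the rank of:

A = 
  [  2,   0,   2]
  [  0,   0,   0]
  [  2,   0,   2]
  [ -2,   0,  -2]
Row reduce:
R3 → R3 - (1)·R1
R4 → R4 + (1)·R1
REF = 
  [  2,   0,   2]
  [  0,   0,   0]
  [  0,   0,   0]
  [  0,   0,   0]
Pivot columns: 1 → 1 pivot.

rank(A) = 1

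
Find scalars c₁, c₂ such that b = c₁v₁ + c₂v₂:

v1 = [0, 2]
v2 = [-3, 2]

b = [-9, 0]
c1 = -3, c2 = 3

b = -3·v1 + 3·v2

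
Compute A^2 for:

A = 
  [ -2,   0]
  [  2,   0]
A² = A·A:
A²[1,1] = (-2)(-2) + (0)(2) = 4
A²[1,2] = (-2)(0) + (0)(0) = 0
A²[2,1] = (2)(-2) + (0)(2) = -4
A²[2,2] = (2)(0) + (0)(0) = 0
A² = 
  [  4,   0]
  [ -4,   0]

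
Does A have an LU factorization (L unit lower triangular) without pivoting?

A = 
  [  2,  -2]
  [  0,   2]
Yes.
A[1,1] = 2 ≠ 0, so Gaussian elimination proceeds without a row swap: multiplier ℓ₂₁ = (0)/(2) = 0, and U[2,2] = 2 - (0)(-2) = 2.
L = 
  [  1,   0]
  [  0,   1]
U = 
  [  2,  -2]
  [  0,   2]
Check row 2 of LU: [(0)(2), (0)(-2) + 2] = [0, 2] = row 2 of A ✓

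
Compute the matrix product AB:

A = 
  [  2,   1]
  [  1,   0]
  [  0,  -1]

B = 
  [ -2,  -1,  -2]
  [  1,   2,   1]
AB = 
  [ -3,   0,  -3]
  [ -2,  -1,  -2]
  [ -1,  -2,  -1]

A is 3×2 and B is 2×3, so AB is 3×3. Each entry is (row of A)·(column of B):
AB[1,1] = (2)(-2) + (1)(1) = -3
AB[1,2] = (2)(-1) + (1)(2) = 0
AB[1,3] = (2)(-2) + (1)(1) = -3
AB[2,1] = (1)(-2) + (0)(1) = -2
AB[2,2] = (1)(-1) + (0)(2) = -1
AB[2,3] = (1)(-2) + (0)(1) = -2
AB[3,1] = (0)(-2) + (-1)(1) = -1
AB[3,2] = (0)(-1) + (-1)(2) = -2
AB[3,3] = (0)(-2) + (-1)(1) = -1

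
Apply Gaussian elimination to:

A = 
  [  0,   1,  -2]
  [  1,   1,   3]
Row operations:
Swap R1 ↔ R2

Resulting echelon form:
REF = 
  [  1,   1,   3]
  [  0,   1,  -2]

Rank = 2 (number of non-zero pivot rows).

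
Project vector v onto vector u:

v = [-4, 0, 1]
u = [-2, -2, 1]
v·u = (-4)(-2) + (0)(-2) + (1)(1) = 9
u·u = (-2)² + (-2)² + (1)² = 9
proj_u(v) = (v·u / u·u) × u = (9/9) × u = (1) × u

proj_u(v) = [-2, -2, 1]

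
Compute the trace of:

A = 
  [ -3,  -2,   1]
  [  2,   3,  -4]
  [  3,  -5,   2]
2

tr(A) = -3 + 3 + 2 = 2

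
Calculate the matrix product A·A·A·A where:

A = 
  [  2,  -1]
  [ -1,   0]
A^4 = 
  [ 29, -12]
  [-12,   5]

A² = A·A:
A²[1,1] = (2)(2) + (-1)(-1) = 5
A²[1,2] = (2)(-1) + (-1)(0) = -2
A²[2,1] = (-1)(2) + (0)(-1) = -2
A²[2,2] = (-1)(-1) + (0)(0) = 1
A² = 
  [  5,  -2]
  [ -2,   1]

A^3 = A^2·A:
A^3[1,1] = (5)(2) + (-2)(-1) = 12
A^3[1,2] = (5)(-1) + (-2)(0) = -5
A^3[2,1] = (-2)(2) + (1)(-1) = -5
A^3[2,2] = (-2)(-1) + (1)(0) = 2
A^3 = 
  [ 12,  -5]
  [ -5,   2]

A^4 = A^3·A:
A^4[1,1] = (12)(2) + (-5)(-1) = 29
A^4[1,2] = (12)(-1) + (-5)(0) = -12
A^4[2,1] = (-5)(2) + (2)(-1) = -12
A^4[2,2] = (-5)(-1) + (2)(0) = 5
A^4 = 
  [ 29, -12]
  [-12,   5]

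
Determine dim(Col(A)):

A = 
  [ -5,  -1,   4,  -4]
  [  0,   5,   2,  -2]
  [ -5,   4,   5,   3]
dim(Col(A)) = 3

Row reduce:
R3 → R3 - (1)·R1
R3 → R3 - (1)·R2
REF = 
  [ -5,  -1,   4,  -4]
  [  0,   5,   2,  -2]
  [  0,   0,  -1,   9]
Pivot columns: 1, 2, 3 → 3 pivots.
dim(Col(A)) = number of pivot columns = 3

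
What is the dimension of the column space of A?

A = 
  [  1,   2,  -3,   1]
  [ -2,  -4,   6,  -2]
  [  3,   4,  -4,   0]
dim(Col(A)) = 2

Row reduce:
R2 → R2 + (2)·R1
R3 → R3 - (3)·R1
Swap R2 ↔ R3
REF = 
  [  1,   2,  -3,   1]
  [  0,  -2,   5,  -3]
  [  0,   0,   0,   0]
Pivot columns: 1, 2 → 2 pivots.
dim(Col(A)) = number of pivot columns = 2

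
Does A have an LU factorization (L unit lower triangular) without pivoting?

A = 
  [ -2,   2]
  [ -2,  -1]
Yes.
A[1,1] = -2 ≠ 0, so Gaussian elimination proceeds without a row swap: multiplier ℓ₂₁ = (-2)/(-2) = 1, and U[2,2] = -1 - (1)(2) = -3.
L = 
  [  1,   0]
  [  1,   1]
U = 
  [ -2,   2]
  [  0,  -3]
Check row 2 of LU: [(1)(-2), (1)(2) + (-3)] = [-2, -1] = row 2 of A ✓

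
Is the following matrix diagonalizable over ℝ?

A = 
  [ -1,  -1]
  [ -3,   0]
Yes

tr(A) = -1, det(A) = -3
Characteristic polynomial: λ² - tr(A)λ + det(A) = λ² + λ - 3
λ² + λ - 3 = 0  ⇒  λ = (-1 ± √((1)² - 4·(-3)))/2 = (-1 ± √(13))/2
  = (-1 + √13)/2,  (-1 - √13)/2
Eigenvalues: (-1 + √13)/2, (-1 - √13)/2  (≈ 1.303, -2.303)
The two irrational eigenvalues are distinct (simple), so each has alg. mult. = geom. mult. = 1.
Sum of geometric multiplicities equals n, so A has n independent eigenvectors.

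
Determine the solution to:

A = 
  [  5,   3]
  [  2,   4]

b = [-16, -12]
Row reduce the augmented matrix [A|b]:
R2 → R2 - (2/5)·R1
REF = 
  [    5,     3,   -16]
  [    0,  14/5, -28/5]

Back-substitution:
x₂ = (-28/5) / (14/5) = -2
x₁ = (-16 - (3)(-2)) / 5 = -2

x = [-2, -2]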